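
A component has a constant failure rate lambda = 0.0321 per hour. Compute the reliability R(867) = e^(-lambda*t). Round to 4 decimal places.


lambda = 0.0321
t = 867
lambda * t = 27.8307
R(t) = e^(-27.8307)
R(t) = 0.0

0.0


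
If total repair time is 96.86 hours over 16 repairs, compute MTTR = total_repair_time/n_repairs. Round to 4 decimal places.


total_repair_time = 96.86
n_repairs = 16
MTTR = 96.86 / 16
MTTR = 6.0537

6.0537


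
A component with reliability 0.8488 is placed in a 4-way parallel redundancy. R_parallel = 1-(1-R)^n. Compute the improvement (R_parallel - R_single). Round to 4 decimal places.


R_single = 0.8488, n = 4
1 - R_single = 0.1512
(1 - R_single)^n = 0.1512^4 = 0.0005
R_parallel = 1 - 0.0005 = 0.9995
Improvement = 0.9995 - 0.8488
Improvement = 0.1507

0.1507


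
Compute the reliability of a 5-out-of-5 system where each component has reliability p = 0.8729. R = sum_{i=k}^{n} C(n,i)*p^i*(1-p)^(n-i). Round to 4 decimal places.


k = 5, n = 5, p = 0.8729
i=5: C(5,5)=1 * 0.8729^5 * 0.1271^0 = 0.5068
R = sum of terms = 0.5068

0.5068


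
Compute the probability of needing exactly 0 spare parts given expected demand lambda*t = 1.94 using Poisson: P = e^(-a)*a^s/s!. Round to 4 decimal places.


a = 1.94, s = 0
e^(-a) = e^(-1.94) = 0.1437
a^s = 1.94^0 = 1.0
s! = 1
P = 0.1437 * 1.0 / 1
P = 0.1437

0.1437


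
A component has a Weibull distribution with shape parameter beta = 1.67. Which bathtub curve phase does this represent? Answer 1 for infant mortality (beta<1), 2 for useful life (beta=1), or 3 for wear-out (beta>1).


beta = 1.67
Compare beta to 1:
beta < 1 => infant mortality (phase 1)
beta = 1 => useful life (phase 2)
beta > 1 => wear-out (phase 3)
Since beta = 1.67, this is wear-out (increasing failure rate)
Phase = 3

3


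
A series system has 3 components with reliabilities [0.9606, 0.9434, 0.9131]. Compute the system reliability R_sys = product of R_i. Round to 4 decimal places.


Components: [0.9606, 0.9434, 0.9131]
After component 1 (R=0.9606): product = 0.9606
After component 2 (R=0.9434): product = 0.9062
After component 3 (R=0.9131): product = 0.8275
R_sys = 0.8275

0.8275


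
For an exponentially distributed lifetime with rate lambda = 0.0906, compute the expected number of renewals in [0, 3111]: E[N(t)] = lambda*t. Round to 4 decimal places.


lambda = 0.0906
t = 3111
E[N(t)] = lambda * t
E[N(t)] = 0.0906 * 3111
E[N(t)] = 281.8566

281.8566


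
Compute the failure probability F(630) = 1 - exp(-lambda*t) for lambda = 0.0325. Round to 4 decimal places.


lambda = 0.0325, t = 630
lambda * t = 20.475
exp(-20.475) = 0.0
F(t) = 1 - 0.0
F(t) = 1.0

1.0


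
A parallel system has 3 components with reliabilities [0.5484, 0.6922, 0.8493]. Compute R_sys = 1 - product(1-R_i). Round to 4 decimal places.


Components: [0.5484, 0.6922, 0.8493]
(1 - 0.5484) = 0.4516, running product = 0.4516
(1 - 0.6922) = 0.3078, running product = 0.139
(1 - 0.8493) = 0.1507, running product = 0.0209
Product of (1-R_i) = 0.0209
R_sys = 1 - 0.0209 = 0.9791

0.9791


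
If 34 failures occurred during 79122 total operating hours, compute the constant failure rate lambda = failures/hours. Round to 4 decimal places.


failures = 34
total_hours = 79122
lambda = 34 / 79122
lambda = 0.0004

0.0004


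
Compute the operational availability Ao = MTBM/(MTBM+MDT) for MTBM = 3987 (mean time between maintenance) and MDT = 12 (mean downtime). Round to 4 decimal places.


MTBM = 3987
MDT = 12
MTBM + MDT = 3999
Ao = 3987 / 3999
Ao = 0.997

0.997


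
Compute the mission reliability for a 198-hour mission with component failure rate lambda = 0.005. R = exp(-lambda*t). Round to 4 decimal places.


lambda = 0.005
mission_time = 198
lambda * t = 0.005 * 198 = 0.99
R = exp(-0.99)
R = 0.3716

0.3716


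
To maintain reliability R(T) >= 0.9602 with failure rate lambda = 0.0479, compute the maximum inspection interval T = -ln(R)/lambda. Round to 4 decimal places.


R_target = 0.9602
lambda = 0.0479
-ln(0.9602) = 0.0406
T = 0.0406 / 0.0479
T = 0.8479

0.8479


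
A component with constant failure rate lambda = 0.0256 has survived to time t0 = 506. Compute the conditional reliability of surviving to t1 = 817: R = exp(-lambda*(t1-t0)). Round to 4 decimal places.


lambda = 0.0256
t0 = 506, t1 = 817
t1 - t0 = 311
lambda * (t1-t0) = 0.0256 * 311 = 7.9616
R = exp(-7.9616)
R = 0.0003

0.0003


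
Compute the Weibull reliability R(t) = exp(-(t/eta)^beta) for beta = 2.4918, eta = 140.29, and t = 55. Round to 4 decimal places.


beta = 2.4918, eta = 140.29, t = 55
t/eta = 55 / 140.29 = 0.392
(t/eta)^beta = 0.392^2.4918 = 0.097
R(t) = exp(-0.097)
R(t) = 0.9076

0.9076


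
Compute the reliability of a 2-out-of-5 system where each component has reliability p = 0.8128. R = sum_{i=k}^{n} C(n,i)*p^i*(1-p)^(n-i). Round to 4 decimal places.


k = 2, n = 5, p = 0.8128
i=2: C(5,2)=10 * 0.8128^2 * 0.1872^3 = 0.0433
i=3: C(5,3)=10 * 0.8128^3 * 0.1872^2 = 0.1882
i=4: C(5,4)=5 * 0.8128^4 * 0.1872^1 = 0.4085
i=5: C(5,5)=1 * 0.8128^5 * 0.1872^0 = 0.3547
R = sum of terms = 0.9948

0.9948


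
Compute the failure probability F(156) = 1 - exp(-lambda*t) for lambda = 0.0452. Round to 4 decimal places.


lambda = 0.0452, t = 156
lambda * t = 7.0512
exp(-7.0512) = 0.0009
F(t) = 1 - 0.0009
F(t) = 0.9991

0.9991


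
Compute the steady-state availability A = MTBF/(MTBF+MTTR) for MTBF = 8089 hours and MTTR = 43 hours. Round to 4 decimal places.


MTBF = 8089
MTTR = 43
MTBF + MTTR = 8132
A = 8089 / 8132
A = 0.9947

0.9947


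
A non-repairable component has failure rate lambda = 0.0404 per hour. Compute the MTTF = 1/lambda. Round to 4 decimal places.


lambda = 0.0404
MTTF = 1 / 0.0404
MTTF = 24.7525

24.7525


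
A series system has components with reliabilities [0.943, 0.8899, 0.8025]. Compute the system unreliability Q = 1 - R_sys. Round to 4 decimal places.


Components: [0.943, 0.8899, 0.8025]
After component 1: product = 0.943
After component 2: product = 0.8392
After component 3: product = 0.6734
R_sys = 0.6734
Q = 1 - 0.6734 = 0.3266

0.3266


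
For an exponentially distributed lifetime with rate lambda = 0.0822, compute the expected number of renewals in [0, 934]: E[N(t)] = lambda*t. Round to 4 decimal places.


lambda = 0.0822
t = 934
E[N(t)] = lambda * t
E[N(t)] = 0.0822 * 934
E[N(t)] = 76.7748

76.7748


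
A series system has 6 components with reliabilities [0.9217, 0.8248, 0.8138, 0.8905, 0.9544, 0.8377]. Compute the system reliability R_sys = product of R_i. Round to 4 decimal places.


Components: [0.9217, 0.8248, 0.8138, 0.8905, 0.9544, 0.8377]
After component 1 (R=0.9217): product = 0.9217
After component 2 (R=0.8248): product = 0.7602
After component 3 (R=0.8138): product = 0.6187
After component 4 (R=0.8905): product = 0.5509
After component 5 (R=0.9544): product = 0.5258
After component 6 (R=0.8377): product = 0.4405
R_sys = 0.4405

0.4405


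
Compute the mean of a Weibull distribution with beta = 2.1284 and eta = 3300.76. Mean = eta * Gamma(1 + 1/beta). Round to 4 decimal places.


beta = 2.1284, eta = 3300.76
1/beta = 0.4698
1 + 1/beta = 1.4698
Gamma(1.4698) = 0.8856
Mean = 3300.76 * 0.8856
Mean = 2923.2586

2923.2586


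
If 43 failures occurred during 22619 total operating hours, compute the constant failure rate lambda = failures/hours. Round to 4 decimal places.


failures = 43
total_hours = 22619
lambda = 43 / 22619
lambda = 0.0019

0.0019


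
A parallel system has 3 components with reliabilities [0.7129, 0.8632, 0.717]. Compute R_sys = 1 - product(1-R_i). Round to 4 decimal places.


Components: [0.7129, 0.8632, 0.717]
(1 - 0.7129) = 0.2871, running product = 0.2871
(1 - 0.8632) = 0.1368, running product = 0.0393
(1 - 0.717) = 0.283, running product = 0.0111
Product of (1-R_i) = 0.0111
R_sys = 1 - 0.0111 = 0.9889

0.9889


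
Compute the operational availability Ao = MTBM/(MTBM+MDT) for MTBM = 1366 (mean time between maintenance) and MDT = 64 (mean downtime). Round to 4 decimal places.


MTBM = 1366
MDT = 64
MTBM + MDT = 1430
Ao = 1366 / 1430
Ao = 0.9552

0.9552


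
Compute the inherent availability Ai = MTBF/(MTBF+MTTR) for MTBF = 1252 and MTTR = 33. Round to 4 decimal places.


MTBF = 1252
MTTR = 33
MTBF + MTTR = 1285
Ai = 1252 / 1285
Ai = 0.9743

0.9743


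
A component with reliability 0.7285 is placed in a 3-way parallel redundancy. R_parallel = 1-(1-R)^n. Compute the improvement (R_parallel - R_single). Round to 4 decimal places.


R_single = 0.7285, n = 3
1 - R_single = 0.2715
(1 - R_single)^n = 0.2715^3 = 0.02
R_parallel = 1 - 0.02 = 0.98
Improvement = 0.98 - 0.7285
Improvement = 0.2515

0.2515


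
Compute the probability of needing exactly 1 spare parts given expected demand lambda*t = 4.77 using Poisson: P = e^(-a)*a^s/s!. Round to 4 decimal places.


a = 4.77, s = 1
e^(-a) = e^(-4.77) = 0.0085
a^s = 4.77^1 = 4.77
s! = 1
P = 0.0085 * 4.77 / 1
P = 0.0405

0.0405


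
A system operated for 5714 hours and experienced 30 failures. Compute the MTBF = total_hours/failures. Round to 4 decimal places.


total_hours = 5714
failures = 30
MTBF = 5714 / 30
MTBF = 190.4667

190.4667


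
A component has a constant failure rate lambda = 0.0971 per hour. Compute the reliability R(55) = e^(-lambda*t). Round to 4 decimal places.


lambda = 0.0971
t = 55
lambda * t = 5.3405
R(t) = e^(-5.3405)
R(t) = 0.0048

0.0048


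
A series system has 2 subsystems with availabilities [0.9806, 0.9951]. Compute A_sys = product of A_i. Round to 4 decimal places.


Subsystems: [0.9806, 0.9951]
After subsystem 1 (A=0.9806): product = 0.9806
After subsystem 2 (A=0.9951): product = 0.9758
A_sys = 0.9758

0.9758


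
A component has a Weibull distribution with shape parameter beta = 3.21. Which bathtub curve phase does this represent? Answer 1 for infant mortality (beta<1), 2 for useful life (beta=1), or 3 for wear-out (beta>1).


beta = 3.21
Compare beta to 1:
beta < 1 => infant mortality (phase 1)
beta = 1 => useful life (phase 2)
beta > 1 => wear-out (phase 3)
Since beta = 3.21, this is wear-out (increasing failure rate)
Phase = 3

3


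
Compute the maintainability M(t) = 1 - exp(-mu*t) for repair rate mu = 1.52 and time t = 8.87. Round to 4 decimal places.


mu = 1.52, t = 8.87
mu * t = 1.52 * 8.87 = 13.4824
exp(-13.4824) = 0.0
M(t) = 1 - 0.0
M(t) = 1.0

1.0


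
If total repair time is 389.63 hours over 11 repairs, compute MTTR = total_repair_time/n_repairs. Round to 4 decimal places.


total_repair_time = 389.63
n_repairs = 11
MTTR = 389.63 / 11
MTTR = 35.4209

35.4209


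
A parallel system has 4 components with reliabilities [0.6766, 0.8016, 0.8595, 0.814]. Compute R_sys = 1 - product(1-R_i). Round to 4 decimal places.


Components: [0.6766, 0.8016, 0.8595, 0.814]
(1 - 0.6766) = 0.3234, running product = 0.3234
(1 - 0.8016) = 0.1984, running product = 0.0642
(1 - 0.8595) = 0.1405, running product = 0.009
(1 - 0.814) = 0.186, running product = 0.0017
Product of (1-R_i) = 0.0017
R_sys = 1 - 0.0017 = 0.9983

0.9983


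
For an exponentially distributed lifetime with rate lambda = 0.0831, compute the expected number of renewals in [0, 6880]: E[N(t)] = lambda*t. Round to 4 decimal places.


lambda = 0.0831
t = 6880
E[N(t)] = lambda * t
E[N(t)] = 0.0831 * 6880
E[N(t)] = 571.728

571.728


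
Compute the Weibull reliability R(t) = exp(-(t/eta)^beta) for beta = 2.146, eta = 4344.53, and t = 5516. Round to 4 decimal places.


beta = 2.146, eta = 4344.53, t = 5516
t/eta = 5516 / 4344.53 = 1.2696
(t/eta)^beta = 1.2696^2.146 = 1.6692
R(t) = exp(-1.6692)
R(t) = 0.1884

0.1884


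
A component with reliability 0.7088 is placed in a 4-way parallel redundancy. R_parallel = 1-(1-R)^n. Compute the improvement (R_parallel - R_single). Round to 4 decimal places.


R_single = 0.7088, n = 4
1 - R_single = 0.2912
(1 - R_single)^n = 0.2912^4 = 0.0072
R_parallel = 1 - 0.0072 = 0.9928
Improvement = 0.9928 - 0.7088
Improvement = 0.284

0.284


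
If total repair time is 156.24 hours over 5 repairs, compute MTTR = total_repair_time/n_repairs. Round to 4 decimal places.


total_repair_time = 156.24
n_repairs = 5
MTTR = 156.24 / 5
MTTR = 31.248

31.248


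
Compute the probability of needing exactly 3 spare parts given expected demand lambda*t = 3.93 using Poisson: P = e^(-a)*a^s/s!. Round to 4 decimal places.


a = 3.93, s = 3
e^(-a) = e^(-3.93) = 0.0196
a^s = 3.93^3 = 60.6985
s! = 6
P = 0.0196 * 60.6985 / 6
P = 0.1987

0.1987


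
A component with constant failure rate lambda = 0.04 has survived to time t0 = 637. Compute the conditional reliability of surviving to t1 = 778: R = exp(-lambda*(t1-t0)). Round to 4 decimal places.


lambda = 0.04
t0 = 637, t1 = 778
t1 - t0 = 141
lambda * (t1-t0) = 0.04 * 141 = 5.64
R = exp(-5.64)
R = 0.0036

0.0036


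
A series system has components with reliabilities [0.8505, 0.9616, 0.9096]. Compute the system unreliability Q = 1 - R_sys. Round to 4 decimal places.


Components: [0.8505, 0.9616, 0.9096]
After component 1: product = 0.8505
After component 2: product = 0.8178
After component 3: product = 0.7439
R_sys = 0.7439
Q = 1 - 0.7439 = 0.2561

0.2561


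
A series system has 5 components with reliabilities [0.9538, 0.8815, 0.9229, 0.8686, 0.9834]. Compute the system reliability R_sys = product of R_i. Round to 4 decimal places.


Components: [0.9538, 0.8815, 0.9229, 0.8686, 0.9834]
After component 1 (R=0.9538): product = 0.9538
After component 2 (R=0.8815): product = 0.8408
After component 3 (R=0.9229): product = 0.776
After component 4 (R=0.8686): product = 0.674
After component 5 (R=0.9834): product = 0.6628
R_sys = 0.6628

0.6628


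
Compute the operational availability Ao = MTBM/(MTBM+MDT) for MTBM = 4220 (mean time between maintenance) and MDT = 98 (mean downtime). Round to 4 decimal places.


MTBM = 4220
MDT = 98
MTBM + MDT = 4318
Ao = 4220 / 4318
Ao = 0.9773

0.9773


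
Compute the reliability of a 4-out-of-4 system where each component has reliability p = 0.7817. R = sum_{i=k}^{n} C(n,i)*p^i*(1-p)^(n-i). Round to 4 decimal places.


k = 4, n = 4, p = 0.7817
i=4: C(4,4)=1 * 0.7817^4 * 0.2183^0 = 0.3734
R = sum of terms = 0.3734

0.3734


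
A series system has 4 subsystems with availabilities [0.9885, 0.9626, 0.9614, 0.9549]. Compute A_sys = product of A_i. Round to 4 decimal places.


Subsystems: [0.9885, 0.9626, 0.9614, 0.9549]
After subsystem 1 (A=0.9885): product = 0.9885
After subsystem 2 (A=0.9626): product = 0.9515
After subsystem 3 (A=0.9614): product = 0.9148
After subsystem 4 (A=0.9549): product = 0.8735
A_sys = 0.8735

0.8735


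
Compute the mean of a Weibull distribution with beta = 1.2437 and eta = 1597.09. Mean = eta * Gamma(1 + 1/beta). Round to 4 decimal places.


beta = 1.2437, eta = 1597.09
1/beta = 0.8041
1 + 1/beta = 1.8041
Gamma(1.8041) = 0.9325
Mean = 1597.09 * 0.9325
Mean = 1489.2316

1489.2316


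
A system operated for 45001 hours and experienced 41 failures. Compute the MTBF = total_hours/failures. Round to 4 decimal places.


total_hours = 45001
failures = 41
MTBF = 45001 / 41
MTBF = 1097.5854

1097.5854


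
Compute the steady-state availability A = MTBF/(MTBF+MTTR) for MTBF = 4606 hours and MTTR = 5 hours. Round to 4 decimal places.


MTBF = 4606
MTTR = 5
MTBF + MTTR = 4611
A = 4606 / 4611
A = 0.9989

0.9989


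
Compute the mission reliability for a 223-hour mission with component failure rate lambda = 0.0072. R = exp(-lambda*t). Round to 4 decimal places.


lambda = 0.0072
mission_time = 223
lambda * t = 0.0072 * 223 = 1.6056
R = exp(-1.6056)
R = 0.2008

0.2008


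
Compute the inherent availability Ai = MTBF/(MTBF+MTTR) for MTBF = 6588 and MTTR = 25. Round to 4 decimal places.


MTBF = 6588
MTTR = 25
MTBF + MTTR = 6613
Ai = 6588 / 6613
Ai = 0.9962

0.9962


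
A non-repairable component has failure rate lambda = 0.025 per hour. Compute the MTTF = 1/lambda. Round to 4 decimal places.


lambda = 0.025
MTTF = 1 / 0.025
MTTF = 40.0

40.0


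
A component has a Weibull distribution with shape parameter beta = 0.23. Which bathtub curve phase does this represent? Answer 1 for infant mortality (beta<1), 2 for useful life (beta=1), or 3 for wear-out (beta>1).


beta = 0.23
Compare beta to 1:
beta < 1 => infant mortality (phase 1)
beta = 1 => useful life (phase 2)
beta > 1 => wear-out (phase 3)
Since beta = 0.23, this is infant mortality (decreasing failure rate)
Phase = 1

1


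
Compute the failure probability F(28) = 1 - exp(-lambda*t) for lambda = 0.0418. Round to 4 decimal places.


lambda = 0.0418, t = 28
lambda * t = 1.1704
exp(-1.1704) = 0.3102
F(t) = 1 - 0.3102
F(t) = 0.6898

0.6898


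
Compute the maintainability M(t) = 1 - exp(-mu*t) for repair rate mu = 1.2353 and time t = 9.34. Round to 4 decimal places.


mu = 1.2353, t = 9.34
mu * t = 1.2353 * 9.34 = 11.5377
exp(-11.5377) = 0.0
M(t) = 1 - 0.0
M(t) = 1.0

1.0


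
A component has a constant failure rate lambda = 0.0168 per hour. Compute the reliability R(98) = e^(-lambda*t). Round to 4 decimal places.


lambda = 0.0168
t = 98
lambda * t = 1.6464
R(t) = e^(-1.6464)
R(t) = 0.1927

0.1927


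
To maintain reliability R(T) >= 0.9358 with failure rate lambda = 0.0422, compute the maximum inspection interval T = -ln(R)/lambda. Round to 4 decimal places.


R_target = 0.9358
lambda = 0.0422
-ln(0.9358) = 0.0664
T = 0.0664 / 0.0422
T = 1.5724

1.5724


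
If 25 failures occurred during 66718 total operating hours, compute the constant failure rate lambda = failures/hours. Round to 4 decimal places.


failures = 25
total_hours = 66718
lambda = 25 / 66718
lambda = 0.0004

0.0004


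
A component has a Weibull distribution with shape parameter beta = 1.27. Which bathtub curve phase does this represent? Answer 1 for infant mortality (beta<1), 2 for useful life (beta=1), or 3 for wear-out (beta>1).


beta = 1.27
Compare beta to 1:
beta < 1 => infant mortality (phase 1)
beta = 1 => useful life (phase 2)
beta > 1 => wear-out (phase 3)
Since beta = 1.27, this is wear-out (increasing failure rate)
Phase = 3

3


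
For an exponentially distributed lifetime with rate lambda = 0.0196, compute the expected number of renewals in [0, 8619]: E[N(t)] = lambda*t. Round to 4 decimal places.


lambda = 0.0196
t = 8619
E[N(t)] = lambda * t
E[N(t)] = 0.0196 * 8619
E[N(t)] = 168.9324

168.9324


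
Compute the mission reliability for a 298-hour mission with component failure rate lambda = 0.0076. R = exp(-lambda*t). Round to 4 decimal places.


lambda = 0.0076
mission_time = 298
lambda * t = 0.0076 * 298 = 2.2648
R = exp(-2.2648)
R = 0.1039

0.1039


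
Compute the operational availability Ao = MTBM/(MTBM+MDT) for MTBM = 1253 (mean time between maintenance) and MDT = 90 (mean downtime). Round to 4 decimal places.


MTBM = 1253
MDT = 90
MTBM + MDT = 1343
Ao = 1253 / 1343
Ao = 0.933

0.933


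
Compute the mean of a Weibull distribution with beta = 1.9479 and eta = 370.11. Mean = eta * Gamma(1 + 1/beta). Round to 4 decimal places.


beta = 1.9479, eta = 370.11
1/beta = 0.5134
1 + 1/beta = 1.5134
Gamma(1.5134) = 0.8867
Mean = 370.11 * 0.8867
Mean = 328.1889

328.1889


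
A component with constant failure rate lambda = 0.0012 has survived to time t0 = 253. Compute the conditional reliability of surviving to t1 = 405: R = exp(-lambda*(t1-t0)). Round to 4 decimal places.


lambda = 0.0012
t0 = 253, t1 = 405
t1 - t0 = 152
lambda * (t1-t0) = 0.0012 * 152 = 0.1824
R = exp(-0.1824)
R = 0.8333

0.8333


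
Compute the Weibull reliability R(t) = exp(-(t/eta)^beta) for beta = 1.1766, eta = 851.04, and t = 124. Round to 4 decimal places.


beta = 1.1766, eta = 851.04, t = 124
t/eta = 124 / 851.04 = 0.1457
(t/eta)^beta = 0.1457^1.1766 = 0.1037
R(t) = exp(-0.1037)
R(t) = 0.9015

0.9015


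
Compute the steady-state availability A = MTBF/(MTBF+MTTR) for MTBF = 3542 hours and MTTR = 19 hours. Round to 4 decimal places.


MTBF = 3542
MTTR = 19
MTBF + MTTR = 3561
A = 3542 / 3561
A = 0.9947

0.9947


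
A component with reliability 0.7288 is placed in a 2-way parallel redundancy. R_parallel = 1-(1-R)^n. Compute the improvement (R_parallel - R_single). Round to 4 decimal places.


R_single = 0.7288, n = 2
1 - R_single = 0.2712
(1 - R_single)^n = 0.2712^2 = 0.0735
R_parallel = 1 - 0.0735 = 0.9265
Improvement = 0.9265 - 0.7288
Improvement = 0.1977

0.1977


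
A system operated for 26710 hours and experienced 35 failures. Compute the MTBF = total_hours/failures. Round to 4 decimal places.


total_hours = 26710
failures = 35
MTBF = 26710 / 35
MTBF = 763.1429

763.1429


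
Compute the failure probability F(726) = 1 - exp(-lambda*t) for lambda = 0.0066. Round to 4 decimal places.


lambda = 0.0066, t = 726
lambda * t = 4.7916
exp(-4.7916) = 0.0083
F(t) = 1 - 0.0083
F(t) = 0.9917

0.9917


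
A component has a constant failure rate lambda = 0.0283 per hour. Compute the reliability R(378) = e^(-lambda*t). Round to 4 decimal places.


lambda = 0.0283
t = 378
lambda * t = 10.6974
R(t) = e^(-10.6974)
R(t) = 0.0

0.0


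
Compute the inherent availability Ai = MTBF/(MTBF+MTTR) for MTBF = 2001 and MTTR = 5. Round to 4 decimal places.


MTBF = 2001
MTTR = 5
MTBF + MTTR = 2006
Ai = 2001 / 2006
Ai = 0.9975

0.9975


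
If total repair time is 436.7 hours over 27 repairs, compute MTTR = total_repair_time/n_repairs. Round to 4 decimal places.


total_repair_time = 436.7
n_repairs = 27
MTTR = 436.7 / 27
MTTR = 16.1741

16.1741


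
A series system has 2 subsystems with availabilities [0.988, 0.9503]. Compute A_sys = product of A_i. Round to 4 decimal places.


Subsystems: [0.988, 0.9503]
After subsystem 1 (A=0.988): product = 0.988
After subsystem 2 (A=0.9503): product = 0.9389
A_sys = 0.9389

0.9389


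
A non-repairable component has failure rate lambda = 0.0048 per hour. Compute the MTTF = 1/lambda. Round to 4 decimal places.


lambda = 0.0048
MTTF = 1 / 0.0048
MTTF = 208.3333

208.3333


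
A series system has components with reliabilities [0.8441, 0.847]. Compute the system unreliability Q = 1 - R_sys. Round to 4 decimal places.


Components: [0.8441, 0.847]
After component 1: product = 0.8441
After component 2: product = 0.715
R_sys = 0.715
Q = 1 - 0.715 = 0.285

0.285


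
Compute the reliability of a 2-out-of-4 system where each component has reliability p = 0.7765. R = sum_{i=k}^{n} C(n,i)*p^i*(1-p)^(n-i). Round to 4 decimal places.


k = 2, n = 4, p = 0.7765
i=2: C(4,2)=6 * 0.7765^2 * 0.2235^2 = 0.1807
i=3: C(4,3)=4 * 0.7765^3 * 0.2235^1 = 0.4186
i=4: C(4,4)=1 * 0.7765^4 * 0.2235^0 = 0.3636
R = sum of terms = 0.9628

0.9628


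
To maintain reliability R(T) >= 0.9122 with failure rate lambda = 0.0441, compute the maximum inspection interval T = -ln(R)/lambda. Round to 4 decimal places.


R_target = 0.9122
lambda = 0.0441
-ln(0.9122) = 0.0919
T = 0.0919 / 0.0441
T = 2.0838

2.0838


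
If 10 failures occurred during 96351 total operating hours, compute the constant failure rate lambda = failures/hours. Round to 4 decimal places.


failures = 10
total_hours = 96351
lambda = 10 / 96351
lambda = 0.0001

0.0001


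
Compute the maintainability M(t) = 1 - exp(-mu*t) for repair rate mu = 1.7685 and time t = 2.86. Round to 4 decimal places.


mu = 1.7685, t = 2.86
mu * t = 1.7685 * 2.86 = 5.0579
exp(-5.0579) = 0.0064
M(t) = 1 - 0.0064
M(t) = 0.9936

0.9936


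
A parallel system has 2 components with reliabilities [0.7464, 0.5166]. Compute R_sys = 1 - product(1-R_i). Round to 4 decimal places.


Components: [0.7464, 0.5166]
(1 - 0.7464) = 0.2536, running product = 0.2536
(1 - 0.5166) = 0.4834, running product = 0.1226
Product of (1-R_i) = 0.1226
R_sys = 1 - 0.1226 = 0.8774

0.8774


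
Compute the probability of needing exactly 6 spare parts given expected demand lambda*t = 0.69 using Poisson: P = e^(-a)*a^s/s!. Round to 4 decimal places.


a = 0.69, s = 6
e^(-a) = e^(-0.69) = 0.5016
a^s = 0.69^6 = 0.1079
s! = 720
P = 0.5016 * 0.1079 / 720
P = 0.0001

0.0001


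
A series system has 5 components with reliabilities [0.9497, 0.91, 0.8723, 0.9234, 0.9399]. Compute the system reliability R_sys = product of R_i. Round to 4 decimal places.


Components: [0.9497, 0.91, 0.8723, 0.9234, 0.9399]
After component 1 (R=0.9497): product = 0.9497
After component 2 (R=0.91): product = 0.8642
After component 3 (R=0.8723): product = 0.7539
After component 4 (R=0.9234): product = 0.6961
After component 5 (R=0.9399): product = 0.6543
R_sys = 0.6543

0.6543


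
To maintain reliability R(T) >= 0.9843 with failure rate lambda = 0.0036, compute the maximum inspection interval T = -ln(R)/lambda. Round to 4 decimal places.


R_target = 0.9843
lambda = 0.0036
-ln(0.9843) = 0.0158
T = 0.0158 / 0.0036
T = 4.3957

4.3957


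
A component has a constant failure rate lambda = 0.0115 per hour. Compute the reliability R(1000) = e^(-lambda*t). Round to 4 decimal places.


lambda = 0.0115
t = 1000
lambda * t = 11.5
R(t) = e^(-11.5)
R(t) = 0.0

0.0


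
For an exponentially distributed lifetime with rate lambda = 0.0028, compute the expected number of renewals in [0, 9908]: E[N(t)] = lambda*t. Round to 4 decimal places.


lambda = 0.0028
t = 9908
E[N(t)] = lambda * t
E[N(t)] = 0.0028 * 9908
E[N(t)] = 27.7424

27.7424


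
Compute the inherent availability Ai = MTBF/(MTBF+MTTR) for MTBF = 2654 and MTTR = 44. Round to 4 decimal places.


MTBF = 2654
MTTR = 44
MTBF + MTTR = 2698
Ai = 2654 / 2698
Ai = 0.9837

0.9837


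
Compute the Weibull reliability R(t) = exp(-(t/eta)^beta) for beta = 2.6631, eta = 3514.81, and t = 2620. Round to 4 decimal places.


beta = 2.6631, eta = 3514.81, t = 2620
t/eta = 2620 / 3514.81 = 0.7454
(t/eta)^beta = 0.7454^2.6631 = 0.4573
R(t) = exp(-0.4573)
R(t) = 0.633

0.633


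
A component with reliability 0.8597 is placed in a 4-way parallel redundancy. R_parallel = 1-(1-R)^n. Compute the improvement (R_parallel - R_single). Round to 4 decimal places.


R_single = 0.8597, n = 4
1 - R_single = 0.1403
(1 - R_single)^n = 0.1403^4 = 0.0004
R_parallel = 1 - 0.0004 = 0.9996
Improvement = 0.9996 - 0.8597
Improvement = 0.1399

0.1399


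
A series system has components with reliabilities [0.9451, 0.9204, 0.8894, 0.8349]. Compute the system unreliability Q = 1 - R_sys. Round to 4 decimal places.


Components: [0.9451, 0.9204, 0.8894, 0.8349]
After component 1: product = 0.9451
After component 2: product = 0.8699
After component 3: product = 0.7737
After component 4: product = 0.6459
R_sys = 0.6459
Q = 1 - 0.6459 = 0.3541

0.3541


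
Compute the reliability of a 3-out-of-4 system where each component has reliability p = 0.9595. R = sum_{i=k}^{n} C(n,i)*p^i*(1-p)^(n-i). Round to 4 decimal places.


k = 3, n = 4, p = 0.9595
i=3: C(4,3)=4 * 0.9595^3 * 0.0405^1 = 0.1431
i=4: C(4,4)=1 * 0.9595^4 * 0.0405^0 = 0.8476
R = sum of terms = 0.9907

0.9907


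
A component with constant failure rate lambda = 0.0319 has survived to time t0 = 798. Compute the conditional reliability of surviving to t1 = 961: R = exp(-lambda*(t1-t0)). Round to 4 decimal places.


lambda = 0.0319
t0 = 798, t1 = 961
t1 - t0 = 163
lambda * (t1-t0) = 0.0319 * 163 = 5.1997
R = exp(-5.1997)
R = 0.0055

0.0055


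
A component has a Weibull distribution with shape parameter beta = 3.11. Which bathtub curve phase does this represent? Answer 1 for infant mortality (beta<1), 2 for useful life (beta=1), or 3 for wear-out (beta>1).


beta = 3.11
Compare beta to 1:
beta < 1 => infant mortality (phase 1)
beta = 1 => useful life (phase 2)
beta > 1 => wear-out (phase 3)
Since beta = 3.11, this is wear-out (increasing failure rate)
Phase = 3

3


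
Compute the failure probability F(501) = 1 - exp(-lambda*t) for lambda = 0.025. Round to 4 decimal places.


lambda = 0.025, t = 501
lambda * t = 12.525
exp(-12.525) = 0.0
F(t) = 1 - 0.0
F(t) = 1.0

1.0


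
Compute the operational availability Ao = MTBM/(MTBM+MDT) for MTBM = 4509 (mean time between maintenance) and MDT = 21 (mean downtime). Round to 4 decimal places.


MTBM = 4509
MDT = 21
MTBM + MDT = 4530
Ao = 4509 / 4530
Ao = 0.9954

0.9954


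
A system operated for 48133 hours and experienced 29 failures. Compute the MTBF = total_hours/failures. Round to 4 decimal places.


total_hours = 48133
failures = 29
MTBF = 48133 / 29
MTBF = 1659.7586

1659.7586


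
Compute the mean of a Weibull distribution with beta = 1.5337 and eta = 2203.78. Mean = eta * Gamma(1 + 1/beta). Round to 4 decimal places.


beta = 1.5337, eta = 2203.78
1/beta = 0.652
1 + 1/beta = 1.652
Gamma(1.652) = 0.9004
Mean = 2203.78 * 0.9004
Mean = 1984.3358

1984.3358


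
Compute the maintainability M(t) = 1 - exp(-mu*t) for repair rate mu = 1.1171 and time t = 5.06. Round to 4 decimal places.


mu = 1.1171, t = 5.06
mu * t = 1.1171 * 5.06 = 5.6525
exp(-5.6525) = 0.0035
M(t) = 1 - 0.0035
M(t) = 0.9965

0.9965


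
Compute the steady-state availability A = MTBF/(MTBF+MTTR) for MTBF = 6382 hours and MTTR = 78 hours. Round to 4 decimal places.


MTBF = 6382
MTTR = 78
MTBF + MTTR = 6460
A = 6382 / 6460
A = 0.9879

0.9879


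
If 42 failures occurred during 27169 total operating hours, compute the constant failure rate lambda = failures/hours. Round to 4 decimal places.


failures = 42
total_hours = 27169
lambda = 42 / 27169
lambda = 0.0015

0.0015


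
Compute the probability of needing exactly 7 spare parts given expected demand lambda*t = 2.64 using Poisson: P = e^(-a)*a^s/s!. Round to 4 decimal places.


a = 2.64, s = 7
e^(-a) = e^(-2.64) = 0.0714
a^s = 2.64^7 = 893.7735
s! = 5040
P = 0.0714 * 893.7735 / 5040
P = 0.0127

0.0127


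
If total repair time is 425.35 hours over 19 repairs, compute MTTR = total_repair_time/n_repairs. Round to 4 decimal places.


total_repair_time = 425.35
n_repairs = 19
MTTR = 425.35 / 19
MTTR = 22.3868

22.3868


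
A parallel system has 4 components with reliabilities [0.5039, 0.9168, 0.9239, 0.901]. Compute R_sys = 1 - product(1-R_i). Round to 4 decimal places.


Components: [0.5039, 0.9168, 0.9239, 0.901]
(1 - 0.5039) = 0.4961, running product = 0.4961
(1 - 0.9168) = 0.0832, running product = 0.0413
(1 - 0.9239) = 0.0761, running product = 0.0031
(1 - 0.901) = 0.099, running product = 0.0003
Product of (1-R_i) = 0.0003
R_sys = 1 - 0.0003 = 0.9997

0.9997


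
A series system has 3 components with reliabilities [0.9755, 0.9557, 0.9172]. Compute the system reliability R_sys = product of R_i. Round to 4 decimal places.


Components: [0.9755, 0.9557, 0.9172]
After component 1 (R=0.9755): product = 0.9755
After component 2 (R=0.9557): product = 0.9323
After component 3 (R=0.9172): product = 0.8551
R_sys = 0.8551

0.8551


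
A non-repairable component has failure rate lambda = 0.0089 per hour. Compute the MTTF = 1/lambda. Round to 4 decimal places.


lambda = 0.0089
MTTF = 1 / 0.0089
MTTF = 112.3596

112.3596


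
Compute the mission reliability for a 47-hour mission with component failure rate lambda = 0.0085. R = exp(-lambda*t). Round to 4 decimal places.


lambda = 0.0085
mission_time = 47
lambda * t = 0.0085 * 47 = 0.3995
R = exp(-0.3995)
R = 0.6707

0.6707


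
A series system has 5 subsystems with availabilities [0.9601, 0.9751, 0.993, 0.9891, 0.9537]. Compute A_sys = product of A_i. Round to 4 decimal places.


Subsystems: [0.9601, 0.9751, 0.993, 0.9891, 0.9537]
After subsystem 1 (A=0.9601): product = 0.9601
After subsystem 2 (A=0.9751): product = 0.9362
After subsystem 3 (A=0.993): product = 0.9296
After subsystem 4 (A=0.9891): product = 0.9195
After subsystem 5 (A=0.9537): product = 0.8769
A_sys = 0.8769

0.8769


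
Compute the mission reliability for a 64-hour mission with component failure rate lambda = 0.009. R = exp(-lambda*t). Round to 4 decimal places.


lambda = 0.009
mission_time = 64
lambda * t = 0.009 * 64 = 0.576
R = exp(-0.576)
R = 0.5621

0.5621


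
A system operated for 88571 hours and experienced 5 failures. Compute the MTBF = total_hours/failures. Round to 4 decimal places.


total_hours = 88571
failures = 5
MTBF = 88571 / 5
MTBF = 17714.2

17714.2


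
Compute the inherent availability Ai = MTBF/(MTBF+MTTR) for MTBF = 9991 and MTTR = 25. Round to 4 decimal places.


MTBF = 9991
MTTR = 25
MTBF + MTTR = 10016
Ai = 9991 / 10016
Ai = 0.9975

0.9975


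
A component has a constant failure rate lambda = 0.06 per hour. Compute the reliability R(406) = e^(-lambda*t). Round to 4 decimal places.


lambda = 0.06
t = 406
lambda * t = 24.36
R(t) = e^(-24.36)
R(t) = 0.0

0.0


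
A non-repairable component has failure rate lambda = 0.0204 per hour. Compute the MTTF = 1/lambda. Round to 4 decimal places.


lambda = 0.0204
MTTF = 1 / 0.0204
MTTF = 49.0196

49.0196


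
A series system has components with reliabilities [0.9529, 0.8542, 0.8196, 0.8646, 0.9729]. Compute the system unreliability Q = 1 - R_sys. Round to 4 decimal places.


Components: [0.9529, 0.8542, 0.8196, 0.8646, 0.9729]
After component 1: product = 0.9529
After component 2: product = 0.814
After component 3: product = 0.6671
After component 4: product = 0.5768
After component 5: product = 0.5612
R_sys = 0.5612
Q = 1 - 0.5612 = 0.4388

0.4388


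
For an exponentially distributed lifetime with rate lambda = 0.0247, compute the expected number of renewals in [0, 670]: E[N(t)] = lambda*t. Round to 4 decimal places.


lambda = 0.0247
t = 670
E[N(t)] = lambda * t
E[N(t)] = 0.0247 * 670
E[N(t)] = 16.549

16.549


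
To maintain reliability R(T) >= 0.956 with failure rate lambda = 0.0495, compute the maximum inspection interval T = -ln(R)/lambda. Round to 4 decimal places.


R_target = 0.956
lambda = 0.0495
-ln(0.956) = 0.045
T = 0.045 / 0.0495
T = 0.909

0.909


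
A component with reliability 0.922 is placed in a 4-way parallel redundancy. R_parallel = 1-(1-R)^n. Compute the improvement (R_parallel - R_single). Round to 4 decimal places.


R_single = 0.922, n = 4
1 - R_single = 0.078
(1 - R_single)^n = 0.078^4 = 0.0
R_parallel = 1 - 0.0 = 1.0
Improvement = 1.0 - 0.922
Improvement = 0.078

0.078


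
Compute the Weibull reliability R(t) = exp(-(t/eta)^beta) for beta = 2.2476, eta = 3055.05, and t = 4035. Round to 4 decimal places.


beta = 2.2476, eta = 3055.05, t = 4035
t/eta = 4035 / 3055.05 = 1.3208
(t/eta)^beta = 1.3208^2.2476 = 1.8688
R(t) = exp(-1.8688)
R(t) = 0.1543

0.1543


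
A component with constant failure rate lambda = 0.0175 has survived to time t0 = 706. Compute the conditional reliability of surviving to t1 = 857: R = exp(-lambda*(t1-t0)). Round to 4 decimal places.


lambda = 0.0175
t0 = 706, t1 = 857
t1 - t0 = 151
lambda * (t1-t0) = 0.0175 * 151 = 2.6425
R = exp(-2.6425)
R = 0.0712

0.0712


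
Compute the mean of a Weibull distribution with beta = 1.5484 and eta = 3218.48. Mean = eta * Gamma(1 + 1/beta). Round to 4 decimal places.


beta = 1.5484, eta = 3218.48
1/beta = 0.6458
1 + 1/beta = 1.6458
Gamma(1.6458) = 0.8995
Mean = 3218.48 * 0.8995
Mean = 2894.9976

2894.9976


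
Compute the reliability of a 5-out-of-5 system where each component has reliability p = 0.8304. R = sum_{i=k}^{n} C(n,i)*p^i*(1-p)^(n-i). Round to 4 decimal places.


k = 5, n = 5, p = 0.8304
i=5: C(5,5)=1 * 0.8304^5 * 0.1696^0 = 0.3949
R = sum of terms = 0.3949

0.3949


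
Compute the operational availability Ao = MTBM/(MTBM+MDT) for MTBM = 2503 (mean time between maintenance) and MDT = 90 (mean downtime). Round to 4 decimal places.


MTBM = 2503
MDT = 90
MTBM + MDT = 2593
Ao = 2503 / 2593
Ao = 0.9653

0.9653


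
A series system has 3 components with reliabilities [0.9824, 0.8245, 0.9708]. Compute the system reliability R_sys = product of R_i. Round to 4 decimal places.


Components: [0.9824, 0.8245, 0.9708]
After component 1 (R=0.9824): product = 0.9824
After component 2 (R=0.8245): product = 0.81
After component 3 (R=0.9708): product = 0.7863
R_sys = 0.7863

0.7863


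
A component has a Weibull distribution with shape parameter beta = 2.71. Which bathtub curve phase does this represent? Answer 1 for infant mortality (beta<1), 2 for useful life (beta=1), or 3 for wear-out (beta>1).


beta = 2.71
Compare beta to 1:
beta < 1 => infant mortality (phase 1)
beta = 1 => useful life (phase 2)
beta > 1 => wear-out (phase 3)
Since beta = 2.71, this is wear-out (increasing failure rate)
Phase = 3

3


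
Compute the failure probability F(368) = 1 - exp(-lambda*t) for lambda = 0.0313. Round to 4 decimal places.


lambda = 0.0313, t = 368
lambda * t = 11.5184
exp(-11.5184) = 0.0
F(t) = 1 - 0.0
F(t) = 1.0

1.0


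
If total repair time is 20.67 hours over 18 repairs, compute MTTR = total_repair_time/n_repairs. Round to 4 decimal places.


total_repair_time = 20.67
n_repairs = 18
MTTR = 20.67 / 18
MTTR = 1.1483

1.1483


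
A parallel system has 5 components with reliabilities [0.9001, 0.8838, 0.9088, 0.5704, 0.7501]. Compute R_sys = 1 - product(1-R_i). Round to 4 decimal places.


Components: [0.9001, 0.8838, 0.9088, 0.5704, 0.7501]
(1 - 0.9001) = 0.0999, running product = 0.0999
(1 - 0.8838) = 0.1162, running product = 0.0116
(1 - 0.9088) = 0.0912, running product = 0.0011
(1 - 0.5704) = 0.4296, running product = 0.0005
(1 - 0.7501) = 0.2499, running product = 0.0001
Product of (1-R_i) = 0.0001
R_sys = 1 - 0.0001 = 0.9999

0.9999


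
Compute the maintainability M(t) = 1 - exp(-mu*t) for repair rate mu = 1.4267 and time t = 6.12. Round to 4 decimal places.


mu = 1.4267, t = 6.12
mu * t = 1.4267 * 6.12 = 8.7314
exp(-8.7314) = 0.0002
M(t) = 1 - 0.0002
M(t) = 0.9998

0.9998


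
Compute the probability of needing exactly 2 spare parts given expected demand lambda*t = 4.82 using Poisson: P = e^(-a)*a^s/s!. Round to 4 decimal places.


a = 4.82, s = 2
e^(-a) = e^(-4.82) = 0.0081
a^s = 4.82^2 = 23.2324
s! = 2
P = 0.0081 * 23.2324 / 2
P = 0.0937

0.0937


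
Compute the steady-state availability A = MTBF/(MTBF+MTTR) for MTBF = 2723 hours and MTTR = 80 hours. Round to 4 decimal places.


MTBF = 2723
MTTR = 80
MTBF + MTTR = 2803
A = 2723 / 2803
A = 0.9715

0.9715


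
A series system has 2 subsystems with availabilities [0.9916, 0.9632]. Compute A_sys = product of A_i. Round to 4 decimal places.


Subsystems: [0.9916, 0.9632]
After subsystem 1 (A=0.9916): product = 0.9916
After subsystem 2 (A=0.9632): product = 0.9551
A_sys = 0.9551

0.9551


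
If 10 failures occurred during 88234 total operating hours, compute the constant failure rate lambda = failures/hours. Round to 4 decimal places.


failures = 10
total_hours = 88234
lambda = 10 / 88234
lambda = 0.0001

0.0001


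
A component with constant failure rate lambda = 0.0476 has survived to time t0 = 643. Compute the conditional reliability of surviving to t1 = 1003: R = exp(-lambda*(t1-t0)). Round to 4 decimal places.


lambda = 0.0476
t0 = 643, t1 = 1003
t1 - t0 = 360
lambda * (t1-t0) = 0.0476 * 360 = 17.136
R = exp(-17.136)
R = 0.0

0.0


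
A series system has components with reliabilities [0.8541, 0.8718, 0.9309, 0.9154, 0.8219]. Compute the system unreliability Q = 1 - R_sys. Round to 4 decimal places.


Components: [0.8541, 0.8718, 0.9309, 0.9154, 0.8219]
After component 1: product = 0.8541
After component 2: product = 0.7446
After component 3: product = 0.6932
After component 4: product = 0.6345
After component 5: product = 0.5215
R_sys = 0.5215
Q = 1 - 0.5215 = 0.4785

0.4785


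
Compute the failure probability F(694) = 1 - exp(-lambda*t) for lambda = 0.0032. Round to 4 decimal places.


lambda = 0.0032, t = 694
lambda * t = 2.2208
exp(-2.2208) = 0.1085
F(t) = 1 - 0.1085
F(t) = 0.8915

0.8915


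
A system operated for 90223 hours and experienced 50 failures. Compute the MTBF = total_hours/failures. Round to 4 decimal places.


total_hours = 90223
failures = 50
MTBF = 90223 / 50
MTBF = 1804.46

1804.46


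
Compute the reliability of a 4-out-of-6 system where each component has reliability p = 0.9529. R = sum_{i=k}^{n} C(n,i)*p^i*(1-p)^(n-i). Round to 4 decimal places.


k = 4, n = 6, p = 0.9529
i=4: C(6,4)=15 * 0.9529^4 * 0.0471^2 = 0.0274
i=5: C(6,5)=6 * 0.9529^5 * 0.0471^1 = 0.222
i=6: C(6,6)=1 * 0.9529^6 * 0.0471^0 = 0.7487
R = sum of terms = 0.9981

0.9981
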